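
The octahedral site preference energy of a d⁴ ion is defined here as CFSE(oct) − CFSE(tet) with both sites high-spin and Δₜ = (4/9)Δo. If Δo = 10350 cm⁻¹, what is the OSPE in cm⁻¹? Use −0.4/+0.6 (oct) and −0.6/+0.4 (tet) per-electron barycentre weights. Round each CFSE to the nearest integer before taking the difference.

-4370

Octahedral high-spin t₂g³ eg¹: CFSE = -0.6 × 10350 = -6210 cm⁻¹.
Tetrahedral: e² t₂², CFSE = 2(−0.6) + 2(+0.4) = -0.4Δₜ = -0.4 × (4/9) × 10350 = -1840 cm⁻¹.
OSPE = CFSE(oct) − CFSE(tet) = -6210 − (-1840) = -4370 cm⁻¹.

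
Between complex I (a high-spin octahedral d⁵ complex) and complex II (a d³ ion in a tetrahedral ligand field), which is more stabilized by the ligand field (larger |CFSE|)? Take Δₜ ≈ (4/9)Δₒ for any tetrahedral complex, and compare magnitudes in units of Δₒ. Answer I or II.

II

I: t2g^3 e_g^2, CFSE = 0.0Δₒ.
II: Tetrahedral splitting is small, so the complex is high-spin; e^2 t2^1, CFSE = -0.8Δₜ ≈ -0.36Δₒ.
So II has the larger |CFSE|.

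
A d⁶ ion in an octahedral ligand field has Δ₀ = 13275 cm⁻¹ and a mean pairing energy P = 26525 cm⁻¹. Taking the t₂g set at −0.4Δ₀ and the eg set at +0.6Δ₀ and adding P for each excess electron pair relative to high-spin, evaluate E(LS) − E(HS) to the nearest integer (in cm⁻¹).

26500

In the high-spin limit (t₂g⁴ eg²) the orbital term is -0.4Δ₀ = -5310 cm⁻¹, with no excess pairing.
Low-spin t₂g⁶ eg⁰ gives -2.4Δ₀ = -31860 cm⁻¹, but forming 2 extra pairs costs 2P = 53050 cm⁻¹, so E(LS) = -31860 + 53050 = 21190 cm⁻¹.
The difference is 21190 − (-5310) = 26500 cm⁻¹, so high-spin lies lower.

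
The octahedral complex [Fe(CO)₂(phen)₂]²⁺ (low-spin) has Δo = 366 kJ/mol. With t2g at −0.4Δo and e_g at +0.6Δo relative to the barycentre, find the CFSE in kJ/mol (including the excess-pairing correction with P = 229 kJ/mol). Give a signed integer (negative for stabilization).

Ligand charges: 2×(+0) from CO and 2×(+0) from phen sum to +0; with overall charge +2, Fe is +2.
Group 8 minus oxidation state +2 gives a d⁶ configuration for Fe²⁺.
Electron filling gives t2g^6 e_g^0.
CFSE(orbital) = 6×(-0.4Δo) + 0×(0.6Δo) = -2.4Δo; with Δo = 366 kJ/mol that is -878 kJ/mol.
High-spin d⁶ would be t2g^4 e_g^2 with 1 pair; low-spin has 3, so 2 excess pairs cost +2P = +458 kJ/mol.
Net CFSE = -878 + 458 = -420 kJ/mol.

-420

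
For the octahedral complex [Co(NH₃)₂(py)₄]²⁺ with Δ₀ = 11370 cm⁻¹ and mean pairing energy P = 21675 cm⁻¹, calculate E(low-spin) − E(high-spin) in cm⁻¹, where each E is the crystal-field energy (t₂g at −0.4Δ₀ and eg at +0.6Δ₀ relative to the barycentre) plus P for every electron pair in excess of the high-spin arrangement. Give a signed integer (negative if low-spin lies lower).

10305

Ligand charges: 2×(+0) from NH₃ and 4×(+0) from py sum to +0; with overall charge +2, Co is +2.
Co²⁺: group 9, so d-count = 9 − 2 = 7.
High-spin: t₂g⁵ eg², CFSE = -0.8Δ₀ = -9096 cm⁻¹.
Low-spin: t₂g⁶ eg¹, orbital CFSE = -1.8Δ₀ = -20466 cm⁻¹; plus 1 excess pair × P = +21675 cm⁻¹; total 1209 cm⁻¹.
The difference is 1209 − (-9096) = 10305 cm⁻¹, so high-spin lies lower.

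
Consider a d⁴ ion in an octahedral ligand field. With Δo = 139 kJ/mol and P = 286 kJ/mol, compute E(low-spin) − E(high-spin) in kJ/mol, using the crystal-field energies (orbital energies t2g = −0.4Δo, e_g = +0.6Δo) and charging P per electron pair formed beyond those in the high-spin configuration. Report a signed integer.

147

High-spin d⁴ fills as t2g^3 e_g^1 with CFSE 3(−0.4) + 1(+0.6) = -0.6Δo = -83 kJ/mol.
Low-spin: t2g^4 e_g^0, orbital CFSE = -1.6Δo = -222 kJ/mol; plus 1 excess pair × P = +286 kJ/mol; total 64 kJ/mol.
E(LS) − E(HS) = 64 − (-83) = 147 kJ/mol.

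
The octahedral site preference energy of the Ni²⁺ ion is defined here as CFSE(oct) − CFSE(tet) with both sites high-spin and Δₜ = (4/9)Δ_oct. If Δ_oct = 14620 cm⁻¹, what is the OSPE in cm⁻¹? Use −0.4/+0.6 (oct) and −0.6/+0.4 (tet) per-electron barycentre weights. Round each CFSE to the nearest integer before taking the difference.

Ni is in group 10, so Ni²⁺ is d⁸ (10 − 2 = 8).
Octahedral (high-spin): t2g^6 e_g^2, CFSE = 6(−0.4) + 2(+0.6) = -1.2Δ_oct = -1.2 × 14620 = -17544 cm⁻¹.
Tetrahedral: e^4 t2^4, CFSE = 4(−0.6) + 4(+0.4) = -0.8Δₜ = -0.8 × (4/9) × 14620 = -5198 cm⁻¹.
OSPE = -17544 − (-5198) = -12346 cm⁻¹.

-12346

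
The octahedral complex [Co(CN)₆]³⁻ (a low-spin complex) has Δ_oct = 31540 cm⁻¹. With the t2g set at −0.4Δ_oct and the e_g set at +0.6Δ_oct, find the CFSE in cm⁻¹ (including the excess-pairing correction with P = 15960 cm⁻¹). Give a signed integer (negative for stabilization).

Each CN⁻ contributes -1; 6 × (-1) = -6. With overall charge -3, Co is in the +3 oxidation state.
Group 9 minus oxidation state +3 gives a d⁶ configuration for Co³⁺.
Configuration: t2g^6 e_g^0.
CFSE(orbital) = 6×(-0.4Δ_oct) + 0×(0.6Δ_oct) = -2.4Δ_oct; with Δ_oct = 31540 cm⁻¹ that is -75696 cm⁻¹.
Pairing penalty: 3 pairs vs 1 in the high-spin reference → 2 extra × P = 31920 cm⁻¹.
Overall CFSE = -75696 + 31920 = -43776 cm⁻¹.

-43776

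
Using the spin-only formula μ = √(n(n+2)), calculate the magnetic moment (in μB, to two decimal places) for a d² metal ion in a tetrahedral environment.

Tetrahedral splitting is small, so the complex is high-spin.
Configuration: e² t₂⁰ → 2 unpaired electrons.
μ(spin-only) = √[2(2+2)] = √8 ≈ 2.83 μB.

2.83 μB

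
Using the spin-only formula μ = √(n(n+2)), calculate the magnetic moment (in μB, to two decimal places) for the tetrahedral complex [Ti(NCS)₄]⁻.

Each NCS⁻ contributes -1; 4 × (-1) = -4. With overall charge -1, Ti is in the +3 oxidation state.
Ti³⁺: group 4, so d-count = 4 − 3 = 1.
With tetrahedral geometry the complex is necessarily high-spin.
Configuration: e¹ t₂⁰ → 1 unpaired electron.
μ(spin-only) = √[1(1+2)] = √3 ≈ 1.73 μB.

1.73 μB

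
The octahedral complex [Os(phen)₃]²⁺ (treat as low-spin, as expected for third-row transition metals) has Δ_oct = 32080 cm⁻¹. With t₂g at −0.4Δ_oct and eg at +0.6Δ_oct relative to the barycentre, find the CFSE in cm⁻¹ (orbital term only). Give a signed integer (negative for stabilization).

-76992

phen is neutral, so the +2 overall charge sits on Os: oxidation state +2.
Os is in group 8, so Os²⁺ is d⁶ (8 − 2 = 6).
Electron filling gives t₂g⁶ eg⁰.
CFSE(orbital) = 6×(-0.4Δ_oct) + 0×(0.6Δ_oct) = -2.4Δ_oct; with Δ_oct = 32080 cm⁻¹ that is -76992 cm⁻¹.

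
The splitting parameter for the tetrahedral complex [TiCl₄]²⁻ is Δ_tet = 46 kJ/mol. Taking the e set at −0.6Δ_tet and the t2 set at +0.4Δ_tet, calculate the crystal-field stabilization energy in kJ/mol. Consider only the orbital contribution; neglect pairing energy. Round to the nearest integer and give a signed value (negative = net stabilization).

-55

Each Cl⁻ contributes -1; 4 × (-1) = -4. With overall charge -2, Ti is in the +2 oxidation state.
Ti is in group 4, so Ti²⁺ is d² (4 − 2 = 2).
Tetrahedral fields are weak (Δₜ ≈ 4/9 Δₒ), so electrons fill high-spin.
Electron filling gives e^2 t2^0.
The orbital stabilization is -1.2Δ_tet = -1.2 × 46 = -55 kJ/mol.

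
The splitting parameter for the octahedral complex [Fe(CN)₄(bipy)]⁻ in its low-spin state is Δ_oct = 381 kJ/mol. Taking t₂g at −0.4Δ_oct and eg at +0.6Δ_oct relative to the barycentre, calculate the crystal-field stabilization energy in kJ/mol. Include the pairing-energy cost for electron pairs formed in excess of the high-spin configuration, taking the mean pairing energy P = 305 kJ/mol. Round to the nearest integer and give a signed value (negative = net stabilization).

-152

Ligand charges: 4×(-1) from CN⁻ and 1×(+0) from bipy sum to -4; with overall charge -1, Fe is +3.
Fe sits in group 8; removing 3 electrons leaves Fe³⁺ with 8 − 3 = 5 d electrons.
The d⁵ electrons fill as t₂g⁵ eg⁰.
Orbital CFSE = 5(-0.4) + 0(0.6) = -2.0Δ_oct = -2.0 × 381 = -762 kJ/mol.
Pairing penalty: 2 pairs vs 0 in the high-spin reference → 2 extra × P = 610 kJ/mol.
Combining: -762 + 610 = -152 kJ/mol.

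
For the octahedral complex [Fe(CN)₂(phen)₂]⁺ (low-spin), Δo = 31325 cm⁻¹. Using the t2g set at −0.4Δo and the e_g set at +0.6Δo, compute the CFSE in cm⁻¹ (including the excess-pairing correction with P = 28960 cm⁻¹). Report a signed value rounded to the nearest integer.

Ligand charges: 2×(-1) from CN⁻ and 2×(+0) from phen sum to -2; with overall charge +1, Fe is +3.
Fe sits in group 8; removing 3 electrons leaves Fe³⁺ with 8 − 3 = 5 d electrons.
Electron filling gives t2g^5 e_g^0.
The orbital stabilization is -2.0Δo = -2.0 × 31325 = -62650 cm⁻¹.
High-spin d⁵ would be t2g^3 e_g^2 with 0 pairs; low-spin has 2, so 2 excess pairs cost +2P = +57920 cm⁻¹.
Overall CFSE = -62650 + 57920 = -4730 cm⁻¹.

-4730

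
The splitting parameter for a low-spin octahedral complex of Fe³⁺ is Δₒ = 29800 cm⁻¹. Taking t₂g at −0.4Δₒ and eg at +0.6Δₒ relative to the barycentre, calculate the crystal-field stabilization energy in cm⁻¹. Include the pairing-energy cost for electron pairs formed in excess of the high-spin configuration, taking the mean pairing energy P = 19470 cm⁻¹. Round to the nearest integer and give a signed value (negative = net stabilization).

-20660

Group 8 minus oxidation state +3 gives a d⁵ configuration for Fe³⁺.
Electron filling gives t₂g⁵ eg⁰.
CFSE(orbital) = 5×(-0.4Δₒ) + 0×(0.6Δₒ) = -2.0Δₒ; with Δₒ = 29800 cm⁻¹ that is -59600 cm⁻¹.
Pairing penalty: 2 pairs vs 0 in the high-spin reference → 2 extra × P = 38940 cm⁻¹.
Combining: -59600 + 38940 = -20660 cm⁻¹.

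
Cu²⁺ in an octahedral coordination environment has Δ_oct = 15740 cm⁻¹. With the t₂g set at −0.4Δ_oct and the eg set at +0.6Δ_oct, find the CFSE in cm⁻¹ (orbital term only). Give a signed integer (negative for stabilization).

Group 11 minus oxidation state +2 gives a d⁹ configuration for Cu²⁺.
Configuration: t₂g⁶ eg³.
CFSE(orbital) = 6×(-0.4Δ_oct) + 3×(0.6Δ_oct) = -0.6Δ_oct; with Δ_oct = 15740 cm⁻¹ that is -9444 cm⁻¹.

-9444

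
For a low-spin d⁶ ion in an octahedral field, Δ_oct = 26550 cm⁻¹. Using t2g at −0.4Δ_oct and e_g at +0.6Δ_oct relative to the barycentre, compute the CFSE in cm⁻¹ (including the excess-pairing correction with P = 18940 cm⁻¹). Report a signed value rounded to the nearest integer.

-25840

Configuration: t2g^6 e_g^0.
CFSE(orbital) = 6×(-0.4Δ_oct) + 0×(0.6Δ_oct) = -2.4Δ_oct; with Δ_oct = 26550 cm⁻¹ that is -63720 cm⁻¹.
Relative to high-spin t2g^4 e_g^2 (1 paired), the low-spin configuration has 2 additional pairs, contributing +2 × 18940 = +37880 cm⁻¹.
Combining: -63720 + 37880 = -25840 cm⁻¹.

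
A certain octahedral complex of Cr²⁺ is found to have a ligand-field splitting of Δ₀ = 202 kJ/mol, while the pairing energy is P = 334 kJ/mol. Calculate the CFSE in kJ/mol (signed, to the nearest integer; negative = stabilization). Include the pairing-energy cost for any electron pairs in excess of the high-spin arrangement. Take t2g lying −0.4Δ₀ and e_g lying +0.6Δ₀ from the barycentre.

-121

Cr²⁺: group 6, so d-count = 6 − 2 = 4.
Δ₀ < P, so pairing is avoided: the ground state is high-spin.
That gives t2g^3 e_g^1.
Orbital CFSE = -0.6Δ₀ = -0.6 × 202 = -121 kJ/mol.
High-spin has no excess pairs, so no pairing correction applies.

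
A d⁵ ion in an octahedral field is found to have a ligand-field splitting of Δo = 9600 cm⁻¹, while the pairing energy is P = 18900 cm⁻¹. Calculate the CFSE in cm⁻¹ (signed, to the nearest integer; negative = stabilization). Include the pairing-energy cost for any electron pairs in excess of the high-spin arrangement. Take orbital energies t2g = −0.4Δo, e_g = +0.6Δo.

0

Δo < P, so pairing is avoided: the ground state is high-spin.
Configuration: t2g^3 e_g^2.
Orbital CFSE = 0.0Δo = 0.0 × 9600 = 0 cm⁻¹.
High-spin has no excess pairs, so no pairing correction applies.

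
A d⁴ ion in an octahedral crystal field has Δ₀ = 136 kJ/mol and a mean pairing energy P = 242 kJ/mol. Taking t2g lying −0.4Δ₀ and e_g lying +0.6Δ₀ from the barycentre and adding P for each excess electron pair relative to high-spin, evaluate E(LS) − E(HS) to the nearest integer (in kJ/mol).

High-spin d⁴ fills as t2g^3 e_g^1 with CFSE 3(−0.4) + 1(+0.6) = -0.6Δ₀ = -82 kJ/mol.
For low-spin the configuration is t2g^4 e_g^0: orbital energy -1.6 × 136 = -218 kJ/mol, and 1 additional pair relative to high-spin adds 242 kJ/mol, giving 24 kJ/mol.
E(LS) − E(HS) = 24 − (-82) = 106 kJ/mol.

106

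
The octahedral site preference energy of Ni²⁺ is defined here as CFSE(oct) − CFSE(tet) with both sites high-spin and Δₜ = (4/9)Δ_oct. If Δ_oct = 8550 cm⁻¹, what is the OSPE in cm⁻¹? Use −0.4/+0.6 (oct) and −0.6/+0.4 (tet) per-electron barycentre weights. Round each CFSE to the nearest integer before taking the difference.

Ni is in group 10, so Ni²⁺ is d⁸ (10 − 2 = 8).
Octahedral high-spin t2g^6 e_g^2: CFSE = -1.2 × 8550 = -10260 cm⁻¹.
Tetrahedral e^4 t2^4 gives -0.8Δₜ = -0.8 × (4/9) × 8550 = -3040 cm⁻¹.
OSPE = CFSE(oct) − CFSE(tet) = -10260 − (-3040) = -7220 cm⁻¹.

-7220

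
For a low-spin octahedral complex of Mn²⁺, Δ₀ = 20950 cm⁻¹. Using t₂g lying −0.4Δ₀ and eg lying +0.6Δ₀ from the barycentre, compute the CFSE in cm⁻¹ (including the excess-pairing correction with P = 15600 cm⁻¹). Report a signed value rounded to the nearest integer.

-10700

Mn is in group 7, so Mn²⁺ is d⁵ (7 − 2 = 5).
Electron filling gives t₂g⁵ eg⁰.
Orbital CFSE = 5(-0.4) + 0(0.6) = -2.0Δ₀ = -2.0 × 20950 = -41900 cm⁻¹.
Relative to high-spin t₂g³ eg² (0 paired), the low-spin configuration has 2 additional pairs, contributing +2 × 15600 = +31200 cm⁻¹.
Net CFSE = -41900 + 31200 = -10700 cm⁻¹.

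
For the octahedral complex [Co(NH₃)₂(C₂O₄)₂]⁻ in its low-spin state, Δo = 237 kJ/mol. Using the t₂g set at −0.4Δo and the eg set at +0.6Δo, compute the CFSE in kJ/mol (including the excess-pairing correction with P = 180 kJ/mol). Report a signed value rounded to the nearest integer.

-209

Ligand charges: 2×(+0) from NH₃ and 2×(-2) from C₂O₄²⁻ sum to -4; with overall charge -1, Co is +3.
Co³⁺: group 9, so d-count = 9 − 3 = 6.
Electron filling gives t₂g⁶ eg⁰.
The orbital stabilization is -2.4Δo = -2.4 × 237 = -569 kJ/mol.
Pairing penalty: 3 pairs vs 1 in the high-spin reference → 2 extra × P = 360 kJ/mol.
Combining: -569 + 360 = -209 kJ/mol.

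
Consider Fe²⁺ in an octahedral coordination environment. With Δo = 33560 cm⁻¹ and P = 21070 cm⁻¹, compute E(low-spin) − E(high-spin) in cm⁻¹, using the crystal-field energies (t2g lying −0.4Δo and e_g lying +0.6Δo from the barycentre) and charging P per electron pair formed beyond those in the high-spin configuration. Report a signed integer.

Fe sits in group 8; removing 2 electrons leaves Fe²⁺ with 8 − 2 = 6 d electrons.
In the high-spin limit (t2g^4 e_g^2) the orbital term is -0.4Δo = -13424 cm⁻¹, with no excess pairing.
Low-spin: t2g^6 e_g^0, orbital CFSE = -2.4Δo = -80544 cm⁻¹; plus 2 excess pairs × P = +42140 cm⁻¹; total -38404 cm⁻¹.
Thus E(LS) − E(HS) = -24980 cm⁻¹.

-24980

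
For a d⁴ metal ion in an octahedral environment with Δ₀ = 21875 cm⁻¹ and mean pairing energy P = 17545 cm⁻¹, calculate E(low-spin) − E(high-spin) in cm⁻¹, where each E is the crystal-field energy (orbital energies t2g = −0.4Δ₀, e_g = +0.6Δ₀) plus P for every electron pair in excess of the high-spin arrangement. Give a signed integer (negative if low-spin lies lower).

-4330

High-spin d⁴ fills as t2g^3 e_g^1 with CFSE 3(−0.4) + 1(+0.6) = -0.6Δ₀ = -13125 cm⁻¹.
Low-spin: t2g^4 e_g^0, orbital CFSE = -1.6Δ₀ = -35000 cm⁻¹; plus 1 excess pair × P = +17545 cm⁻¹; total -17455 cm⁻¹.
The difference is -17455 − (-13125) = -4330 cm⁻¹, so low-spin lies lower.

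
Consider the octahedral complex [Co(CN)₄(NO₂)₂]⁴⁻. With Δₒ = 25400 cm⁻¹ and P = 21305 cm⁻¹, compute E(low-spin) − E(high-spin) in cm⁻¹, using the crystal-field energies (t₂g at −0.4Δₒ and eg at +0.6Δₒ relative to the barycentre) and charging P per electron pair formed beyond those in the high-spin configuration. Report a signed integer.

Ligand charges: 4×(-1) from CN⁻ and 2×(-1) from NO₂⁻ sum to -6; with overall charge -4, Co is +2.
Group 9 minus oxidation state +2 gives a d⁷ configuration for Co²⁺.
In the high-spin limit (t₂g⁵ eg²) the orbital term is -0.8Δₒ = -20320 cm⁻¹, with no excess pairing.
Low-spin: t₂g⁶ eg¹, orbital CFSE = -1.8Δₒ = -45720 cm⁻¹; plus 1 excess pair × P = +21305 cm⁻¹; total -24415 cm⁻¹.
E(LS) − E(HS) = -24415 − (-20320) = -4095 cm⁻¹.

-4095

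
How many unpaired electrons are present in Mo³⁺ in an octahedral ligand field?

Mo³⁺: group 6, so d-count = 6 − 3 = 3.
Configuration: t2g^3 e_g^0, giving 3 unpaired electrons.

3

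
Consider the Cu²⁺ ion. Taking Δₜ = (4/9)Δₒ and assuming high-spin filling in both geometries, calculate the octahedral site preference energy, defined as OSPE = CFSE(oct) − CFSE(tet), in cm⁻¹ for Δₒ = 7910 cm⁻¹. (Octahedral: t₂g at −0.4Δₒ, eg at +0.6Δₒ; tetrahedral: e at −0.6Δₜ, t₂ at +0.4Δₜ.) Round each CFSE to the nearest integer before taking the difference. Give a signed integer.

-3340

Cu²⁺: group 11, so d-count = 11 − 2 = 9.
Octahedral high-spin t₂g⁶ eg³: CFSE = -0.6 × 7910 = -4746 cm⁻¹.
Tetrahedral e⁴ t₂⁵ gives -0.4Δₜ = -0.4 × (4/9) × 7910 = -1406 cm⁻¹.
Subtracting, OSPE = -4746 − (-1406) = -3340 cm⁻¹.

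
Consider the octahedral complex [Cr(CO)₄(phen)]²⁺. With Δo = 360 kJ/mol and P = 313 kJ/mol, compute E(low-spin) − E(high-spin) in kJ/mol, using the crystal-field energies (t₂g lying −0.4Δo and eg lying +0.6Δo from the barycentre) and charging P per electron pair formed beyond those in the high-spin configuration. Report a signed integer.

-47

Ligand charges: 4×(+0) from CO and 1×(+0) from phen sum to +0; with overall charge +2, Cr is +2.
Cr²⁺: group 6, so d-count = 6 − 2 = 4.
High-spin: t₂g³ eg¹, CFSE = -0.6Δo = -216 kJ/mol.
For low-spin the configuration is t₂g⁴ eg⁰: orbital energy -1.6 × 360 = -576 kJ/mol, and 1 additional pair relative to high-spin adds 313 kJ/mol, giving -263 kJ/mol.
Thus E(LS) − E(HS) = -47 kJ/mol.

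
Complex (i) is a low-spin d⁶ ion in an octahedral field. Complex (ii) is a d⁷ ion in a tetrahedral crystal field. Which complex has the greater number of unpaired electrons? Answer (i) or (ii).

(ii)

(i): t2g^6 e_g^0 → 0 unpaired.
(ii): Tetrahedral splitting is small, so the complex is high-spin; e⁴ t₂³ → 3 unpaired.
So (ii) has more unpaired electrons.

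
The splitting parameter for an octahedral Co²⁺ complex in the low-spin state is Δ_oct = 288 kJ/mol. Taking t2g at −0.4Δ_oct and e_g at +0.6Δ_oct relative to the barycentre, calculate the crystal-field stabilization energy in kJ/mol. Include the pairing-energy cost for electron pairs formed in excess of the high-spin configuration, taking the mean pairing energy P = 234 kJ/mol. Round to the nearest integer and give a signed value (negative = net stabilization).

-284

Group 9 minus oxidation state +2 gives a d⁷ configuration for Co²⁺.
The d⁷ electrons fill as t2g^6 e_g^1.
The orbital stabilization is -1.8Δ_oct = -1.8 × 288 = -518 kJ/mol.
High-spin d⁷ would be t2g^5 e_g^2 with 2 pairs; low-spin has 3, so 1 excess pair costs +1P = +234 kJ/mol.
Combining: -518 + 234 = -284 kJ/mol.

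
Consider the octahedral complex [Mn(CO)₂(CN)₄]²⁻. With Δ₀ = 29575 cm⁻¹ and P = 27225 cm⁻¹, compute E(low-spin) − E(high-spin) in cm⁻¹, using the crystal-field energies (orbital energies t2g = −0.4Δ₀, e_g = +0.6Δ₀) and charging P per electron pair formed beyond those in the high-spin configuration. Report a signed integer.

-4700

Ligand charges: 2×(+0) from CO and 4×(-1) from CN⁻ sum to -4; with overall charge -2, Mn is +2.
Mn²⁺: group 7, so d-count = 7 − 2 = 5.
High-spin: t2g^3 e_g^2, CFSE = 0.0Δ₀ = 0 cm⁻¹.
For low-spin the configuration is t2g^5 e_g^0: orbital energy -2.0 × 29575 = -59150 cm⁻¹, and 2 additional pairs relative to high-spin add 54450 cm⁻¹, giving -4700 cm⁻¹.
E(LS) − E(HS) = -4700 − (0) = -4700 cm⁻¹.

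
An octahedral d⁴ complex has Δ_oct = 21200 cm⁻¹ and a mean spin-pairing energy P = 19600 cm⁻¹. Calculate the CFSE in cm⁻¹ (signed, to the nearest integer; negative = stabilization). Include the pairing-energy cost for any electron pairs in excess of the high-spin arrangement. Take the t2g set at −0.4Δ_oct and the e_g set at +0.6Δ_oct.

-14320

Here Δ_oct > P (21200 > 19600), so the low-spin state is favoured.
Configuration: t2g^4 e_g^0.
Orbital CFSE = -1.6Δ_oct = -1.6 × 21200 = -33920 cm⁻¹.
Excess pairs vs high-spin: 1 − 0 = 1; pairing cost = +19600 cm⁻¹.
Net CFSE = -33920 + 19600 = -14320 cm⁻¹.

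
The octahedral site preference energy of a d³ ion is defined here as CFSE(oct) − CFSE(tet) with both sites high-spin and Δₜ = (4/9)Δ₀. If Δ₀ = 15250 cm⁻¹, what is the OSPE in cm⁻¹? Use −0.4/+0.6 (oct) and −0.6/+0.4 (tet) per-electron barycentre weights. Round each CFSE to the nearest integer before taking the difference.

-12878

In an octahedral site d³ (HS) is t₂g³ eg⁰, giving CFSE(oct) = -1.2Δ₀ = -18300 cm⁻¹.
In a tetrahedral site the filling is e² t₂¹: CFSE(tet) = -0.8Δₜ = -0.8 × (4/9)(15250) = -5422 cm⁻¹.
OSPE = -18300 − (-5422) = -12878 cm⁻¹.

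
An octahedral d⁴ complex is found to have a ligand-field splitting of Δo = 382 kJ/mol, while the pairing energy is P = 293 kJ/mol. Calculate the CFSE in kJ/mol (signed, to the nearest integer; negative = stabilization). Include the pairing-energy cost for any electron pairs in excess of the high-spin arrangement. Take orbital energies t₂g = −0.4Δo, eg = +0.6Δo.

-318

With Δo > P the complex is low-spin.
That gives t₂g⁴ eg⁰.
Orbital CFSE = -1.6Δo = -1.6 × 382 = -611 kJ/mol.
Excess pairs vs high-spin: 1 − 0 = 1; pairing cost = +293 kJ/mol.
Net CFSE = -611 + 293 = -318 kJ/mol.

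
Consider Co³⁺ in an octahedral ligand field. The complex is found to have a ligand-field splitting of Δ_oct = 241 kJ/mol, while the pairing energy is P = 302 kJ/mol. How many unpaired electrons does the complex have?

Co is in group 9, so Co³⁺ is d⁶ (9 − 3 = 6).
Here Δ_oct < P (241 < 302), so the high-spin state is favoured.
Configuration: t₂g⁴ eg².
Unpaired electrons: 4.

4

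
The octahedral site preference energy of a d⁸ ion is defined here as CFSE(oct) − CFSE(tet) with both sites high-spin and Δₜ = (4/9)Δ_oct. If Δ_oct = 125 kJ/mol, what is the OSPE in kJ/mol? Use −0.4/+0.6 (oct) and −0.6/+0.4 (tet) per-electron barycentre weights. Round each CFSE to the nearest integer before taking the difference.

-106

In an octahedral site d⁸ (HS) is t₂g⁶ eg², giving CFSE(oct) = -1.2Δ_oct = -150 kJ/mol.
Tetrahedral: e⁴ t₂⁴, CFSE = 4(−0.6) + 4(+0.4) = -0.8Δₜ = -0.8 × (4/9) × 125 = -44 kJ/mol.
OSPE = CFSE(oct) − CFSE(tet) = -150 − (-44) = -106 kJ/mol.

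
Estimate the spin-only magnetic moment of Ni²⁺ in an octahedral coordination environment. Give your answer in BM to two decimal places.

2.83 BM

Ni is in group 10, so Ni²⁺ is d⁸ (10 − 2 = 8).
Configuration: t₂g⁶ eg² → 2 unpaired electrons.
μ(spin-only) = √[2(2+2)] = √8 ≈ 2.83 BM.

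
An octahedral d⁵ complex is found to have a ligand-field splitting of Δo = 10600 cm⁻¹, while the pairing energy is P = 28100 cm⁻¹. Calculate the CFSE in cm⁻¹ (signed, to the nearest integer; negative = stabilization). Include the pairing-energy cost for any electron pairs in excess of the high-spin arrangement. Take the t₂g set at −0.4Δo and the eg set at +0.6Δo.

Here Δo < P (10600 < 28100), so the high-spin state is favoured.
Filling d⁵ accordingly: t₂g³ eg².
Orbital CFSE = 0.0Δo = 0.0 × 10600 = 0 cm⁻¹.
High-spin has no excess pairs, so no pairing correction applies.

0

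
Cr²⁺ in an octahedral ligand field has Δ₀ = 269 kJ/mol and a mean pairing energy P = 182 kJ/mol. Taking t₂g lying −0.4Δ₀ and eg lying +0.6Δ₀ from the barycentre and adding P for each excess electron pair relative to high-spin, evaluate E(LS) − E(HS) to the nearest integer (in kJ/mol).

-87

Cr sits in group 6; removing 2 electrons leaves Cr²⁺ with 6 − 2 = 4 d electrons.
High-spin d⁴ fills as t₂g³ eg¹ with CFSE 3(−0.4) + 1(+0.6) = -0.6Δ₀ = -161 kJ/mol.
Low-spin t₂g⁴ eg⁰ gives -1.6Δ₀ = -430 kJ/mol, but forming 1 extra pair costs 1P = 182 kJ/mol, so E(LS) = -430 + 182 = -248 kJ/mol.
Thus E(LS) − E(HS) = -87 kJ/mol.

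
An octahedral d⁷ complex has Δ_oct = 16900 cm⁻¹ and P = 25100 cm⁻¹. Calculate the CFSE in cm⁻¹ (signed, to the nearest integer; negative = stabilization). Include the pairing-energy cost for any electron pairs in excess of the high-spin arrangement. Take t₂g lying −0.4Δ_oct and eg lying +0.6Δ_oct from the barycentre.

With Δ_oct < P the complex is high-spin.
Filling d⁷ accordingly: t₂g⁵ eg².
Orbital CFSE = -0.8Δ_oct = -0.8 × 16900 = -13520 cm⁻¹.
High-spin has no excess pairs, so no pairing correction applies.

-13520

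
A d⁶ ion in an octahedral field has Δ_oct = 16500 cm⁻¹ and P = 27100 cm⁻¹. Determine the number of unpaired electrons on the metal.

4

Δ_oct < P, so pairing is avoided: the ground state is high-spin.
Filling d⁶ accordingly: t2g^4 e_g^2.
Unpaired electrons: 4.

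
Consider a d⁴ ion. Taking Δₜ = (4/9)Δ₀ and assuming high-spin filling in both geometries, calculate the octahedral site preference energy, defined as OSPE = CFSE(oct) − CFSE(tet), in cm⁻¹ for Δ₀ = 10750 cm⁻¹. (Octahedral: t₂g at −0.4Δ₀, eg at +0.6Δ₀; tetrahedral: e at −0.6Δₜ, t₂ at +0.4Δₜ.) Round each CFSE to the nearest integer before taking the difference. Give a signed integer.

Octahedral high-spin t₂g³ eg¹: CFSE = -0.6 × 10750 = -6450 cm⁻¹.
Tetrahedral e² t₂² gives -0.4Δₜ = -0.4 × (4/9) × 10750 = -1911 cm⁻¹.
OSPE = CFSE(oct) − CFSE(tet) = -6450 − (-1911) = -4539 cm⁻¹.

-4539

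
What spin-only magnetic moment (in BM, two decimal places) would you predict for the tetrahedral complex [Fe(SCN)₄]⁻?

Each SCN⁻ contributes -1; 4 × (-1) = -4. With overall charge -1, Fe is in the +3 oxidation state.
Fe sits in group 8; removing 3 electrons leaves Fe³⁺ with 8 − 3 = 5 d electrons.
Tetrahedral splitting is small, so the complex is high-spin.
Configuration: e² t₂³ → 5 unpaired electrons.
μ(spin-only) = √[5(5+2)] = √35 ≈ 5.92 BM.

5.92 BM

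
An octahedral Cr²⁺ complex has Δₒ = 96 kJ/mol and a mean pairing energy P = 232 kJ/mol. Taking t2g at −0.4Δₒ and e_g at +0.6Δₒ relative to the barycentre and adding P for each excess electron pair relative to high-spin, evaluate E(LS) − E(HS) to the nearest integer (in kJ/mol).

136

Cr²⁺: group 6, so d-count = 6 − 2 = 4.
High-spin: t2g^3 e_g^1, CFSE = -0.6Δₒ = -58 kJ/mol.
For low-spin the configuration is t2g^4 e_g^0: orbital energy -1.6 × 96 = -154 kJ/mol, and 1 additional pair relative to high-spin adds 232 kJ/mol, giving 78 kJ/mol.
E(LS) − E(HS) = 78 − (-58) = 136 kJ/mol.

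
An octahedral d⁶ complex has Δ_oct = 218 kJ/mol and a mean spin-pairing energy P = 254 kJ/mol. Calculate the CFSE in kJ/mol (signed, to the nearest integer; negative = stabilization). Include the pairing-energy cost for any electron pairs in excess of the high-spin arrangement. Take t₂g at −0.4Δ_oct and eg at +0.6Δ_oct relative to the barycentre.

-87

With Δ_oct < P the complex is high-spin.
Filling d⁶ accordingly: t₂g⁴ eg².
Orbital CFSE = -0.4Δ_oct = -0.4 × 218 = -87 kJ/mol.
High-spin has no excess pairs, so no pairing correction applies.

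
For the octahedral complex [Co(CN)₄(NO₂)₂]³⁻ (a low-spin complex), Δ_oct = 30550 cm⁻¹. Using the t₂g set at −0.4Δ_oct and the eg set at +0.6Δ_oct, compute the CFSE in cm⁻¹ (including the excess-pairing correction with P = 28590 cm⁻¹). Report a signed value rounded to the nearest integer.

Ligand charges: 4×(-1) from CN⁻ and 2×(-1) from NO₂⁻ sum to -6; with overall charge -3, Co is +3.
Group 9 minus oxidation state +3 gives a d⁶ configuration for Co³⁺.
Configuration: t₂g⁶ eg⁰.
Orbital CFSE = 6(-0.4) + 0(0.6) = -2.4Δ_oct = -2.4 × 30550 = -73320 cm⁻¹.
Relative to high-spin t₂g⁴ eg² (1 paired), the low-spin configuration has 2 additional pairs, contributing +2 × 28590 = +57180 cm⁻¹.
Net CFSE = -73320 + 57180 = -16140 cm⁻¹.

-16140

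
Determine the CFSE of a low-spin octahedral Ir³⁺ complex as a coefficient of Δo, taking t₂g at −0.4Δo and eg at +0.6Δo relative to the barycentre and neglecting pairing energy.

Ir³⁺: group 9, so d-count = 9 − 3 = 6.
Configuration: t₂g⁶ eg⁰.
CFSE = 6(-0.4Δo) + 0(0.6Δo) = -2.4Δo + 0.0Δo = -2.4Δo.

-2.4 Δo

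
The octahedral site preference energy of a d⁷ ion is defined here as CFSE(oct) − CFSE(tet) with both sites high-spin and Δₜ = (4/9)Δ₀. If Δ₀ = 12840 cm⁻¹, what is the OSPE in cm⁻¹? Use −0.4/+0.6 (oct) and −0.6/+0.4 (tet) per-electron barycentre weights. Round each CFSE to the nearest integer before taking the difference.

Octahedral high-spin t2g^5 e_g^2: CFSE = -0.8 × 12840 = -10272 cm⁻¹.
Tetrahedral e^4 t2^3 gives -1.2Δₜ = -1.2 × (4/9) × 12840 = -6848 cm⁻¹.
Subtracting, OSPE = -10272 − (-6848) = -3424 cm⁻¹.

-3424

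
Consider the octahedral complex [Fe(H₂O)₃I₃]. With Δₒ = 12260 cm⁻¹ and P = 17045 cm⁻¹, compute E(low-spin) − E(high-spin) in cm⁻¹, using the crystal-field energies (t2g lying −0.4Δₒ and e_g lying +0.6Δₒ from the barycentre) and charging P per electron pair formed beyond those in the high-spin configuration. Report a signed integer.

9570

Ligand charges: 3×(+0) from H₂O and 3×(-1) from I⁻ sum to -3; with overall charge +0, Fe is +3.
Fe³⁺: group 8, so d-count = 8 − 3 = 5.
High-spin d⁵ fills as t2g^3 e_g^2 with CFSE 3(−0.4) + 2(+0.6) = 0.0Δₒ = 0 cm⁻¹.
Low-spin t2g^5 e_g^0 gives -2.0Δₒ = -24520 cm⁻¹, but forming 2 extra pairs costs 2P = 34090 cm⁻¹, so E(LS) = -24520 + 34090 = 9570 cm⁻¹.
E(LS) − E(HS) = 9570 − (0) = 9570 cm⁻¹.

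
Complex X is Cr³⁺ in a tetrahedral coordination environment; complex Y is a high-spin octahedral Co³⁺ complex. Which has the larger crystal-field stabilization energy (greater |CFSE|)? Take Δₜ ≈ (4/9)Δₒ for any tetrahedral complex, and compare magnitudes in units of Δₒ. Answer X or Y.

Y

X: Cr is in group 6, so Cr³⁺ is d³ (6 − 3 = 3); With tetrahedral geometry the complex is necessarily high-spin; e² t₂¹, CFSE = -0.8Δₜ ≈ -0.36Δₒ.
Y: Co is in group 9, so Co³⁺ is d⁶ (9 − 3 = 6); t2g^4 e_g^2, CFSE = -0.4Δₒ.
So Y has the larger |CFSE|.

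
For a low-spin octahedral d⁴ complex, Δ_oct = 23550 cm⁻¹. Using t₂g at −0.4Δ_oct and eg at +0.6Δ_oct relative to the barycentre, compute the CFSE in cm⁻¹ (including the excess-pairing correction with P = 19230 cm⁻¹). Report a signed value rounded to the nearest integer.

-18450

Electron filling gives t₂g⁴ eg⁰.
CFSE(orbital) = 4×(-0.4Δ_oct) + 0×(0.6Δ_oct) = -1.6Δ_oct; with Δ_oct = 23550 cm⁻¹ that is -37680 cm⁻¹.
High-spin d⁴ would be t₂g³ eg¹ with 0 pairs; low-spin has 1, so 1 excess pair costs +1P = +19230 cm⁻¹.
Net CFSE = -37680 + 19230 = -18450 cm⁻¹.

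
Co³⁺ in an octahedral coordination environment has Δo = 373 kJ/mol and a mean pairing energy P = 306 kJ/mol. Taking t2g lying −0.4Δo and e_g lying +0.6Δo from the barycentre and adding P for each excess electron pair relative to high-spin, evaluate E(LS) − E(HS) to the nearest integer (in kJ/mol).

Co is in group 9, so Co³⁺ is d⁶ (9 − 3 = 6).
In the high-spin limit (t2g^4 e_g^2) the orbital term is -0.4Δo = -149 kJ/mol, with no excess pairing.
Low-spin: t2g^6 e_g^0, orbital CFSE = -2.4Δo = -895 kJ/mol; plus 2 excess pairs × P = +612 kJ/mol; total -283 kJ/mol.
E(LS) − E(HS) = -283 − (-149) = -134 kJ/mol.

-134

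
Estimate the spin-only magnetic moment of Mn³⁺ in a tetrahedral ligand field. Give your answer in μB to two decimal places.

Group 7 minus oxidation state +3 gives a d⁴ configuration for Mn³⁺.
Tetrahedral fields are weak (Δₜ ≈ 4/9 Δₒ), so electrons fill high-spin.
Configuration: e² t₂² → 4 unpaired electrons.
μ(spin-only) = √[4(4+2)] = √24 ≈ 4.90 μB.

4.90 μB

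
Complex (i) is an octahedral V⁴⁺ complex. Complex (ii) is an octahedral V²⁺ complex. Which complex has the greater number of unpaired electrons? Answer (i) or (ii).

(i): Group 5 minus oxidation state +4 gives a d¹ configuration for V⁴⁺; t₂g¹ eg⁰ → 1 unpaired.
(ii): Group 5 minus oxidation state +2 gives a d³ configuration for V²⁺; For octahedral d³ the high- and low-spin configurations coincide; t2g^3 e_g^0 → 3 unpaired.
So (ii) has more unpaired electrons.

(ii)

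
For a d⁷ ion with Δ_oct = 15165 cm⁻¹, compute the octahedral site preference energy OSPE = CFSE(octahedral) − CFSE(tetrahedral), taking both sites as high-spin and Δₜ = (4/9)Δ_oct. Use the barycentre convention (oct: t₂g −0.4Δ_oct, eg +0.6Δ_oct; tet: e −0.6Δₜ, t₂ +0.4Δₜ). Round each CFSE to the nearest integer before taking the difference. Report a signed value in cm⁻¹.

In an octahedral site d⁷ (HS) is t2g^5 e_g^2, giving CFSE(oct) = -0.8Δ_oct = -12132 cm⁻¹.
In a tetrahedral site the filling is e^4 t2^3: CFSE(tet) = -1.2Δₜ = -1.2 × (4/9)(15165) = -8088 cm⁻¹.
OSPE = -12132 − (-8088) = -4044 cm⁻¹.

-4044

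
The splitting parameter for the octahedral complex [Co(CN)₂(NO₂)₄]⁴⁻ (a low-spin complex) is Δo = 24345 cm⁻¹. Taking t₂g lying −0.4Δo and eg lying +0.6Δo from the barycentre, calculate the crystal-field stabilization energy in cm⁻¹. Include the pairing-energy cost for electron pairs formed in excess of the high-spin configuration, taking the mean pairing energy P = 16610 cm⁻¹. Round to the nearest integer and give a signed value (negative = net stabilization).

Ligand charges: 2×(-1) from CN⁻ and 4×(-1) from NO₂⁻ sum to -6; with overall charge -4, Co is +2.
Group 9 minus oxidation state +2 gives a d⁷ configuration for Co²⁺.
The d⁷ electrons fill as t₂g⁶ eg¹.
Orbital CFSE = 6(-0.4) + 1(0.6) = -1.8Δo = -1.8 × 24345 = -43821 cm⁻¹.
High-spin d⁷ would be t₂g⁵ eg² with 2 pairs; low-spin has 3, so 1 excess pair costs +1P = +16610 cm⁻¹.
Net CFSE = -43821 + 16610 = -27211 cm⁻¹.

-27211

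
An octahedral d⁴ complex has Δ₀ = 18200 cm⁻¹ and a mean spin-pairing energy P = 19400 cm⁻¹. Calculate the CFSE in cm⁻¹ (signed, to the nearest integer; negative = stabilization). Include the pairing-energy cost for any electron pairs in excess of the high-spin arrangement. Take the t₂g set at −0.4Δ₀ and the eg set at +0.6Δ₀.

With Δ₀ < P the complex is high-spin.
That gives t₂g³ eg¹.
Orbital CFSE = -0.6Δ₀ = -0.6 × 18200 = -10920 cm⁻¹.
High-spin has no excess pairs, so no pairing correction applies.

-10920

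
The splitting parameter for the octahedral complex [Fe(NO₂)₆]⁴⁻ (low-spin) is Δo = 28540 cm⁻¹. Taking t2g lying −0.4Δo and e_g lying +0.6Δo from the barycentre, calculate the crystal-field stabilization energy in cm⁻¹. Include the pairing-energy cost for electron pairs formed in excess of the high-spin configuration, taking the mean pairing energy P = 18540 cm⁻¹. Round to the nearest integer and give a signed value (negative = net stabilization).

-31416

Each NO₂⁻ contributes -1; 6 × (-1) = -6. With overall charge -4, Fe is in the +2 oxidation state.
Fe²⁺: group 8, so d-count = 8 − 2 = 6.
Electron filling gives t2g^6 e_g^0.
CFSE(orbital) = 6×(-0.4Δo) + 0×(0.6Δo) = -2.4Δo; with Δo = 28540 cm⁻¹ that is -68496 cm⁻¹.
High-spin d⁶ would be t2g^4 e_g^2 with 1 pair; low-spin has 3, so 2 excess pairs cost +2P = +37080 cm⁻¹.
Overall CFSE = -68496 + 37080 = -31416 cm⁻¹.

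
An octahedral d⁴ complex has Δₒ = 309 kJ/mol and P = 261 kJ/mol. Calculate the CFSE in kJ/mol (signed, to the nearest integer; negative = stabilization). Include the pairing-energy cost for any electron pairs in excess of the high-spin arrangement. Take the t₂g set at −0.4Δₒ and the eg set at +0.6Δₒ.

With Δₒ > P the complex is low-spin.
That gives t₂g⁴ eg⁰.
Orbital CFSE = -1.6Δₒ = -1.6 × 309 = -494 kJ/mol.
Excess pairs vs high-spin: 1 − 0 = 1; pairing cost = +261 kJ/mol.
Net CFSE = -494 + 261 = -233 kJ/mol.

-233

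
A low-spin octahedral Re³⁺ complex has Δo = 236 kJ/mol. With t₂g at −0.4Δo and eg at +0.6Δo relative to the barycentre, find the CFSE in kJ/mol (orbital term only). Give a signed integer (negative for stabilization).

-378

Re sits in group 7; removing 3 electrons leaves Re³⁺ with 7 − 3 = 4 d electrons.
The d⁴ electrons fill as t₂g⁴ eg⁰.
Orbital CFSE = 4(-0.4) + 0(0.6) = -1.6Δo = -1.6 × 236 = -378 kJ/mol.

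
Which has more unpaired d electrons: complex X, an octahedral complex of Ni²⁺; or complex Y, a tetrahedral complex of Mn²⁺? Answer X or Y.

Y

X: Group 10 minus oxidation state +2 gives a d⁸ configuration for Ni²⁺; t₂g⁶ eg² → 2 unpaired.
Y: Group 7 minus oxidation state +2 gives a d⁵ configuration for Mn²⁺; Tetrahedral fields are weak (Δₜ ≈ 4/9 Δₒ), so electrons fill high-spin; e² t₂³ → 5 unpaired.
So Y has more unpaired electrons.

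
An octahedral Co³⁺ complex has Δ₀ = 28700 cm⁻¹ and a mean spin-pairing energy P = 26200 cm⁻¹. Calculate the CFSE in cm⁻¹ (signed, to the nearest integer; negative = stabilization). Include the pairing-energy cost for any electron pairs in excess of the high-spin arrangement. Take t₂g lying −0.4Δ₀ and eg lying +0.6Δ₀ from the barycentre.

Co is in group 9, so Co³⁺ is d⁶ (9 − 3 = 6).
Δ₀ > P, so pairing is preferred: the ground state is low-spin.
Configuration: t₂g⁶ eg⁰.
Orbital CFSE = -2.4Δ₀ = -2.4 × 28700 = -68880 cm⁻¹.
Excess pairs vs high-spin: 3 − 1 = 2; pairing cost = +52400 cm⁻¹.
Net CFSE = -68880 + 52400 = -16480 cm⁻¹.

-16480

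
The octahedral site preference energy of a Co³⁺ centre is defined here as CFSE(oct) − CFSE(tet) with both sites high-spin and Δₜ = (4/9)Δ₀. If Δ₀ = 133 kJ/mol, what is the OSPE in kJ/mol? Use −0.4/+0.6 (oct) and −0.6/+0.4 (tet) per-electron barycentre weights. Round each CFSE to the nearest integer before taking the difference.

Group 9 minus oxidation state +3 gives a d⁶ configuration for Co³⁺.
Octahedral (high-spin): t₂g⁴ eg², CFSE = 4(−0.4) + 2(+0.6) = -0.4Δ₀ = -0.4 × 133 = -53 kJ/mol.
In a tetrahedral site the filling is e³ t₂³: CFSE(tet) = -0.6Δₜ = -0.6 × (4/9)(133) = -35 kJ/mol.
OSPE = -53 − (-35) = -18 kJ/mol.

-18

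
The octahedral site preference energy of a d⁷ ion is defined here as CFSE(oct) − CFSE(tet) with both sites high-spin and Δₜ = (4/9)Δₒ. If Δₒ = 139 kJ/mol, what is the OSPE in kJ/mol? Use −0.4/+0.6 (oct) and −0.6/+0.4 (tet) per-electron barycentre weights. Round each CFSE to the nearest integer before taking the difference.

Octahedral high-spin t₂g⁵ eg²: CFSE = -0.8 × 139 = -111 kJ/mol.
Tetrahedral e⁴ t₂³ gives -1.2Δₜ = -1.2 × (4/9) × 139 = -74 kJ/mol.
OSPE = CFSE(oct) − CFSE(tet) = -111 − (-74) = -37 kJ/mol.

-37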